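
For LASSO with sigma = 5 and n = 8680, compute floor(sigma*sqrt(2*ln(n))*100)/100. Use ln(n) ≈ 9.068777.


ln(8680) ≈ 9.068777.
2*ln(n) ≈ 18.137554.
sqrt(2*ln(n)) ≈ sqrt(18.137554) ≈ 4.258821.
lambda ≈ 5*4.258821 = 21.294105.
floor(lambda*100)/100 = 21.29.

21.29


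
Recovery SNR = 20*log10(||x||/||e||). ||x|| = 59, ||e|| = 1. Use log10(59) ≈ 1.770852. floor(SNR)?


||x||/||e|| = 59/1 = 59.
log10(59) ≈ 1.770852.
20*log10(||x||/||e||) ≈ 20*1.770852 = 35.41704.
floor(35.41704) = 35.

35


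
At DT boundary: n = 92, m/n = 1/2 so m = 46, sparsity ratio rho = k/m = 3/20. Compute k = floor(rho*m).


m = 1/2*92 = 46.
rho = 3/20.
rho*m = 3/20*46 = 6.9.
k = floor(6.9) = 6.

6


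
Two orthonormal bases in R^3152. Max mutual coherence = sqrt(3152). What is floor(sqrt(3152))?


56^2 = 3136 <= 3152 < 3249 = 57^2, so 56 <= sqrt(3152) < 57.
floor(sqrt(3152)) = 56.

56


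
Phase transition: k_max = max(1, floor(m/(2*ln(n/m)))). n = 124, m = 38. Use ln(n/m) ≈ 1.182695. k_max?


n/m = 124/38 = 62/19.
ln(n/m) ≈ 1.182695.
2*ln(n/m) ≈ 2.36539.
m/(2*ln(n/m)) ≈ 38/2.36539 ≈ 16.065.
floor = 16.
k_max = max(1, 16) = 16.

16


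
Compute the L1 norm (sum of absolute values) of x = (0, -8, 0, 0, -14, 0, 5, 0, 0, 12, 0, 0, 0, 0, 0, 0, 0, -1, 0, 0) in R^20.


Non-zero entries: [(1, -8), (4, -14), (6, 5), (9, 12), (17, -1)]
Absolute values: [8, 14, 5, 12, 1]
||x||_1 = sum = 40.

40


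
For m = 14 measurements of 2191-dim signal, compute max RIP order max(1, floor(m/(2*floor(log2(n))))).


floor(log2(2191)) = 11.
2*11 = 22.
m/(2*floor(log2(n))) = 14/22 ≈ 0.6364.
floor = 0.
k = max(1, 0) = 1.

1


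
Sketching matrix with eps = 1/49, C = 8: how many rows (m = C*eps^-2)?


1/eps = 49.
(1/eps)^2 = 2401.
m = 8*2401 = 19208.

19208


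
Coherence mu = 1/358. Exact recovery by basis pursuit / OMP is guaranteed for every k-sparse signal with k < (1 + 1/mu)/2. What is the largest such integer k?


1/mu = 358.
1 + 1/mu = 359.
(1 + 1/mu)/2 = 179.5 is not an integer, so k_max = floor(179.5) = 179.

179


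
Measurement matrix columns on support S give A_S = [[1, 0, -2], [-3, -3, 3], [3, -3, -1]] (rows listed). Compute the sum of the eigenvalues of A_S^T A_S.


Sum of eigenvalues of A_S^T A_S = trace(A_S^T A_S) = sum of squared column norms of A_S.
A_S^T A_S diagonal: [19, 18, 14].
trace = 19 + 18 + 14 = 51.

51


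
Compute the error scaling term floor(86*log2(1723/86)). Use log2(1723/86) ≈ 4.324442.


log2(n/k) = log2(1723/86) ≈ 4.324442.
k*log2(n/k) ≈ 86*4.324442 = 371.902012.
floor(371.902012) = 371.

371


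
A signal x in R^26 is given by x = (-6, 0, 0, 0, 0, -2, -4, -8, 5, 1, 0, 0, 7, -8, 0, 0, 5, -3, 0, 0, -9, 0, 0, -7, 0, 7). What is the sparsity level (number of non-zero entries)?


Non-zero positions: [0, 5, 6, 7, 8, 9, 12, 13, 16, 17, 20, 23, 25].
Sparsity = 13.

13


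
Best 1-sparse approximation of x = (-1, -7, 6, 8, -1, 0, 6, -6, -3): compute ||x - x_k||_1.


Sorted |x_i| descending: [8, 7, 6, 6, 6, 3, 1, 1, 0]
Keep top 1: [8]
Tail entries: [7, 6, 6, 6, 3, 1, 1, 0]
L1 error = sum of tail = 30.

30


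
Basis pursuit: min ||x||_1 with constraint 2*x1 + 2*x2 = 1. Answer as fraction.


Axis intercepts:
  x1 = 1/2, x2 = 0: L1 = 1/2
  x1 = 0, x2 = 1/2: L1 = 1/2
x* = (1/2, 0)
||x*||_1 = 1/2.

1/2


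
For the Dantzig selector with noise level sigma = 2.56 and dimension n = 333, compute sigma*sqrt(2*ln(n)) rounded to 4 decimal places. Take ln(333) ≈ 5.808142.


ln(333) ≈ 5.808142.
2*ln(n) ≈ 11.616284.
sqrt(2*ln(n)) ≈ sqrt(11.616284) ≈ 3.408267.
threshold ≈ 2.56*3.408267 = 8.72516352 ≈ 8.7252.

8.7252


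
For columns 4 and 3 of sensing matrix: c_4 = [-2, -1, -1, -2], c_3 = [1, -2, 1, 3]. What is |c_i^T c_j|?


Inner product: -2*1 + -1*-2 + -1*1 + -2*3
Products: [-2, 2, -1, -6]
Sum = -7.
|dot| = 7.

7


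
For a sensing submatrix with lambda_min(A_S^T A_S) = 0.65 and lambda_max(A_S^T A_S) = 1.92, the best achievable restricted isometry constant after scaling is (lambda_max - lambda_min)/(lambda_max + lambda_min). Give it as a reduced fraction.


lambda_max - lambda_min = 1.92 - 0.65 = 1.27.
lambda_max + lambda_min = 1.92 + 0.65 = 2.57.
delta = 1.27/2.57 = 127/257.

127/257


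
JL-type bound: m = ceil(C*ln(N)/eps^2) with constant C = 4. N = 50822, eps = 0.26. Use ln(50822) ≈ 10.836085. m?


ln(50822) ≈ 10.836085.
eps^2 = 0.26^2 = 0.0676.
C*ln(N)/eps^2 ≈ 4*10.836085/0.0676 ≈ 641.1885.
m = ceil(641.1885) = 642.

642


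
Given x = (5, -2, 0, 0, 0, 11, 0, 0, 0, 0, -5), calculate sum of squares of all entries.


Non-zero entries: [(0, 5), (1, -2), (5, 11), (10, -5)]
Squares: [25, 4, 121, 25]
||x||_2^2 = sum = 175.

175


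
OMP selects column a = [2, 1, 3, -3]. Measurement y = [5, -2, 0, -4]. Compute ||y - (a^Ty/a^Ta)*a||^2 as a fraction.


a^T a = 23.
a^T y = 20.
coeff = 20/23 = 20/23.
||r||^2 = 635/23.

635/23


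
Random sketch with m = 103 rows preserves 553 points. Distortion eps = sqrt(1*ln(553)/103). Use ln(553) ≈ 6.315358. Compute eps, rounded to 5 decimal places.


ln(553) ≈ 6.315358.
1*ln(N)/m ≈ 1*6.315358/103 ≈ 0.06131416.
eps = sqrt(0.06131416) ≈ 0.247617 ≈ 0.24762.

0.24762


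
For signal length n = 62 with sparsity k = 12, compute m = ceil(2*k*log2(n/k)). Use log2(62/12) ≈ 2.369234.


log2(n/k) = log2(62/12) ≈ 2.369234.
2*k*log2(n/k) ≈ 2*12*2.369234 = 56.861616.
m = ceil(56.861616) = 57.

57


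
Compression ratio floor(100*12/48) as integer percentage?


100*m/n = 100*12/48 ≈ 25.0.
floor = 25.

25


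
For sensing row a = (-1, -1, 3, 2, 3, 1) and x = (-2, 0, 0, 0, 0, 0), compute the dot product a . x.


Non-zero terms: ['-1*-2']
Products: [2]
y = sum = 2.

2


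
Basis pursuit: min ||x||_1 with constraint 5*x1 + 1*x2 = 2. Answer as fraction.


Axis intercepts:
  x1 = 2/5, x2 = 0: L1 = 2/5
  x1 = 0, x2 = 2: L1 = 2
x* = (2/5, 0)
||x*||_1 = 2/5.

2/5


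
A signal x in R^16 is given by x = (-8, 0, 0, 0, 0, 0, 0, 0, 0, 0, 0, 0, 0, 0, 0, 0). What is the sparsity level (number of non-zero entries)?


Non-zero positions: [0].
Sparsity = 1.

1


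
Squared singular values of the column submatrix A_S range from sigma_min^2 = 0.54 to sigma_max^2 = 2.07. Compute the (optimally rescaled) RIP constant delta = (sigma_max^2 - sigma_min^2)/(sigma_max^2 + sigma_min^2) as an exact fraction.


lambda_max - lambda_min = 2.07 - 0.54 = 1.53.
lambda_max + lambda_min = 2.07 + 0.54 = 2.61.
delta = 1.53/2.61 = 153/261 = 17/29.

17/29


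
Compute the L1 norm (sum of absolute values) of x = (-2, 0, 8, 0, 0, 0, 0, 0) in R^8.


Non-zero entries: [(0, -2), (2, 8)]
Absolute values: [2, 8]
||x||_1 = sum = 10.

10


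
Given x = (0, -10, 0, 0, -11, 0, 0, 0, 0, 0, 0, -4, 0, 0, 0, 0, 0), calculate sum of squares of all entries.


Non-zero entries: [(1, -10), (4, -11), (11, -4)]
Squares: [100, 121, 16]
||x||_2^2 = sum = 237.

237


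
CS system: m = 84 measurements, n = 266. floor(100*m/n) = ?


100*m/n = 100*84/266 ≈ 31.5789.
floor = 31.

31


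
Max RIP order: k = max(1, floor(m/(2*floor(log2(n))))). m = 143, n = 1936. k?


floor(log2(1936)) = 10.
2*10 = 20.
m/(2*floor(log2(n))) = 143/20 ≈ 7.15.
floor = 7.
k = max(1, 7) = 7.

7


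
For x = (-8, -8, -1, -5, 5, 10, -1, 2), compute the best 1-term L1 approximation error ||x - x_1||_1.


Sorted |x_i| descending: [10, 8, 8, 5, 5, 2, 1, 1]
Keep top 1: [10]
Tail entries: [8, 8, 5, 5, 2, 1, 1]
L1 error = sum of tail = 30.

30


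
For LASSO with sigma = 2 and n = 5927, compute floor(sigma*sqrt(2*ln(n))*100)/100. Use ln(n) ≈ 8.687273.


ln(5927) ≈ 8.687273.
2*ln(n) ≈ 17.374546.
sqrt(2*ln(n)) ≈ sqrt(17.374546) ≈ 4.168279.
lambda ≈ 2*4.168279 = 8.336558.
floor(lambda*100)/100 = 8.33.

8.33


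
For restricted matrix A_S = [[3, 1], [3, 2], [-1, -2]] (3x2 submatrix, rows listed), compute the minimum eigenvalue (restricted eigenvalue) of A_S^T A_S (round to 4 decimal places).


A_S^T A_S = [[19, 11], [11, 9]].
trace = 28.
det = 50.
disc = trace^2 - 4*det = 784 - 4*50 = 584.
sqrt(584) ≈ 24.166092.
lam_min = (28 - sqrt(584))/2 ≈ (28 - 24.166092)/2 = 1.916954 ≈ 1.9170.

1.9170


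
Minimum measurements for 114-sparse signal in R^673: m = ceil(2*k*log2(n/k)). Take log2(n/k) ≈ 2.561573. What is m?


log2(n/k) = log2(673/114) ≈ 2.561573.
2*k*log2(n/k) ≈ 2*114*2.561573 = 584.038644.
m = ceil(584.038644) = 585.

585


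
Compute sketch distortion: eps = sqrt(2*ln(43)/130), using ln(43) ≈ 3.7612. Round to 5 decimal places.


ln(43) ≈ 3.7612.
2*ln(N)/m ≈ 2*3.7612/130 ≈ 0.05786462.
eps = sqrt(0.05786462) ≈ 0.2405507 ≈ 0.24055.

0.24055


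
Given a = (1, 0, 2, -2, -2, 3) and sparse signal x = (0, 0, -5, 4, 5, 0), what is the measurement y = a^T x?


Non-zero terms: ['2*-5', '-2*4', '-2*5']
Products: [-10, -8, -10]
y = sum = -28.

-28


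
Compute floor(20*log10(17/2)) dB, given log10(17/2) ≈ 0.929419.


||x||/||e|| = 17/2.
log10(17/2) ≈ 0.929419.
20*log10(||x||/||e||) ≈ 20*0.929419 = 18.58838.
floor(18.58838) = 18.

18


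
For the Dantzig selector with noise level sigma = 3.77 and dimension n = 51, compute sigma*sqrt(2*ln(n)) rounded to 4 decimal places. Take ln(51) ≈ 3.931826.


ln(51) ≈ 3.931826.
2*ln(n) ≈ 7.863652.
sqrt(2*ln(n)) ≈ sqrt(7.863652) ≈ 2.80422.
threshold ≈ 3.77*2.80422 = 10.5719094 ≈ 10.5719.

10.5719


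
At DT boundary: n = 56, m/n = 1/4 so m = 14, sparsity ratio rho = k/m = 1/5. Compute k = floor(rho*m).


m = 1/4*56 = 14.
rho = 1/5.
rho*m = 1/5*14 = 2.8.
k = floor(2.8) = 2.

2


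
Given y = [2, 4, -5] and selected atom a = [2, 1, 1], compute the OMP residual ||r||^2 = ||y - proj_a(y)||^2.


a^T a = 6.
a^T y = 3.
coeff = 3/6 = 1/2.
||r||^2 = 87/2.

87/2


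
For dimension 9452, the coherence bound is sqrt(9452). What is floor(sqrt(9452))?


97^2 = 9409 <= 9452 < 9604 = 98^2, so 97 <= sqrt(9452) < 98.
floor(sqrt(9452)) = 97.

97


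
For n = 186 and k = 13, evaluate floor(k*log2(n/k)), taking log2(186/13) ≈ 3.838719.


log2(n/k) = log2(186/13) ≈ 3.838719.
k*log2(n/k) ≈ 13*3.838719 = 49.903347.
floor(49.903347) = 49.

49


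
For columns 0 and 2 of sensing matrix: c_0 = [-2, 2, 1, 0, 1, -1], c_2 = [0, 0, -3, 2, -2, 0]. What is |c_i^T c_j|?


Inner product: -2*0 + 2*0 + 1*-3 + 0*2 + 1*-2 + -1*0
Products: [0, 0, -3, 0, -2, 0]
Sum = -5.
|dot| = 5.

5


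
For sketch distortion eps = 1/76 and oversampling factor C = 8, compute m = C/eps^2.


1/eps = 76.
(1/eps)^2 = 5776.
m = 8*5776 = 46208.

46208


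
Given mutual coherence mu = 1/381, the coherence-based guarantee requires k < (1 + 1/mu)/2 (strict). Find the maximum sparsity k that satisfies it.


1/mu = 381.
1 + 1/mu = 382.
(1 + 1/mu)/2 = 191 is an integer and the inequality is strict, so k_max = 191 - 1 = 190.

190


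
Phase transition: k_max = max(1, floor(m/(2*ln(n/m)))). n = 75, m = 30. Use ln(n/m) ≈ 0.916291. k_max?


n/m = 75/30 = 5/2.
ln(n/m) ≈ 0.916291.
2*ln(n/m) ≈ 1.832582.
m/(2*ln(n/m)) ≈ 30/1.832582 ≈ 16.3703.
floor = 16.
k_max = max(1, 16) = 16.

16


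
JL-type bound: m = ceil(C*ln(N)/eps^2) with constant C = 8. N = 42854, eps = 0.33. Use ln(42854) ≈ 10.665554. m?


ln(42854) ≈ 10.665554.
eps^2 = 0.33^2 = 0.1089.
C*ln(N)/eps^2 ≈ 8*10.665554/0.1089 ≈ 783.5118.
m = ceil(783.5118) = 784.

784


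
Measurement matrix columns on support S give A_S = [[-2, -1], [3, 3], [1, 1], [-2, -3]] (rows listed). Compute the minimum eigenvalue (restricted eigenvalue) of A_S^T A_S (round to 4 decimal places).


A_S^T A_S = [[18, 18], [18, 20]].
trace = 38.
det = 36.
disc = trace^2 - 4*det = 1444 - 4*36 = 1300.
sqrt(1300) ≈ 36.055513.
lam_min = (38 - sqrt(1300))/2 ≈ (38 - 36.055513)/2 = 0.9722435 ≈ 0.9722.

0.9722


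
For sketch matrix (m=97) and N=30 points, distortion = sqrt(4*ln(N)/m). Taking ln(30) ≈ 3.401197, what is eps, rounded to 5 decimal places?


ln(30) ≈ 3.401197.
4*ln(N)/m ≈ 4*3.401197/97 ≈ 0.14025555.
eps = sqrt(0.14025555) ≈ 0.3745071 ≈ 0.37451.

0.37451


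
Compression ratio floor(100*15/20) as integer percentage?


100*m/n = 100*15/20 ≈ 75.0.
floor = 75.

75


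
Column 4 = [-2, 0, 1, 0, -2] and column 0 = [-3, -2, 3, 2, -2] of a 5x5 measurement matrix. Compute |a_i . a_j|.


Inner product: -2*-3 + 0*-2 + 1*3 + 0*2 + -2*-2
Products: [6, 0, 3, 0, 4]
Sum = 13.
|dot| = 13.

13


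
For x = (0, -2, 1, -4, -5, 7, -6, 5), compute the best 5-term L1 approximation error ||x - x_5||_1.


Sorted |x_i| descending: [7, 6, 5, 5, 4, 2, 1, 0]
Keep top 5: [7, 6, 5, 5, 4]
Tail entries: [2, 1, 0]
L1 error = sum of tail = 3.

3


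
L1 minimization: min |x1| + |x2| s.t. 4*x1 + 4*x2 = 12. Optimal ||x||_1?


Axis intercepts:
  x1 = 3, x2 = 0: L1 = 3
  x1 = 0, x2 = 3: L1 = 3
x* = (3, 0)
||x*||_1 = 3.

3


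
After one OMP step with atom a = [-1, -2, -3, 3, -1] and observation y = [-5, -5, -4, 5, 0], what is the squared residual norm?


a^T a = 24.
a^T y = 42.
coeff = 42/24 = 7/4.
||r||^2 = 35/2.

35/2


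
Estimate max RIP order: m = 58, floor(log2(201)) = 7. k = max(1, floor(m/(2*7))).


floor(log2(201)) = 7.
2*7 = 14.
m/(2*floor(log2(n))) = 58/14 ≈ 4.1429.
floor = 4.
k = max(1, 4) = 4.

4


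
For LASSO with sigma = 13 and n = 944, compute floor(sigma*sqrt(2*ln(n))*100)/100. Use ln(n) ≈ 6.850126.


ln(944) ≈ 6.850126.
2*ln(n) ≈ 13.700252.
sqrt(2*ln(n)) ≈ sqrt(13.700252) ≈ 3.701385.
lambda ≈ 13*3.701385 = 48.118005.
floor(lambda*100)/100 = 48.11.

48.11


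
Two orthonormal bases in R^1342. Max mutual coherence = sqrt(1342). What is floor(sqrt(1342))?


36^2 = 1296 <= 1342 < 1369 = 37^2, so 36 <= sqrt(1342) < 37.
floor(sqrt(1342)) = 36.

36


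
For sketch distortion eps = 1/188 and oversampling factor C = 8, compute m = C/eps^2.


1/eps = 188.
(1/eps)^2 = 35344.
m = 8*35344 = 282752.

282752


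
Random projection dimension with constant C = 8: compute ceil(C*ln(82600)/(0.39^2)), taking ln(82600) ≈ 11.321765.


ln(82600) ≈ 11.321765.
eps^2 = 0.39^2 = 0.1521.
C*ln(N)/eps^2 ≈ 8*11.321765/0.1521 ≈ 595.4906.
m = ceil(595.4906) = 596.

596


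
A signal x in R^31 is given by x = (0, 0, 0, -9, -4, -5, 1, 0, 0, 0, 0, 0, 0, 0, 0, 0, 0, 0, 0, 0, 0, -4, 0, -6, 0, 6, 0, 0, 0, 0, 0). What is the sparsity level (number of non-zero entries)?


Non-zero positions: [3, 4, 5, 6, 21, 23, 25].
Sparsity = 7.

7


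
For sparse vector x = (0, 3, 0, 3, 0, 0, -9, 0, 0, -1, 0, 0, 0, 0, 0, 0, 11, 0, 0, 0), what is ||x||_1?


Non-zero entries: [(1, 3), (3, 3), (6, -9), (9, -1), (16, 11)]
Absolute values: [3, 3, 9, 1, 11]
||x||_1 = sum = 27.

27


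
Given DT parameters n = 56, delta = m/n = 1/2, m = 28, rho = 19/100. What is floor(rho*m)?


m = 1/2*56 = 28.
rho = 19/100.
rho*m = 19/100*28 = 5.32.
k = floor(5.32) = 5.

5


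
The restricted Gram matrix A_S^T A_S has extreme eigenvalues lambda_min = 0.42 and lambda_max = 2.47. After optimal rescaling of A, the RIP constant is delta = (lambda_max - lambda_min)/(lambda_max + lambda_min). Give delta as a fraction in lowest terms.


lambda_max - lambda_min = 2.47 - 0.42 = 2.05.
lambda_max + lambda_min = 2.47 + 0.42 = 2.89.
delta = 2.05/2.89 = 205/289.

205/289


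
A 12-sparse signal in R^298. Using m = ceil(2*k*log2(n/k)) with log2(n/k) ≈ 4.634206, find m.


log2(n/k) = log2(298/12) ≈ 4.634206.
2*k*log2(n/k) ≈ 2*12*4.634206 = 111.220944.
m = ceil(111.220944) = 112.

112


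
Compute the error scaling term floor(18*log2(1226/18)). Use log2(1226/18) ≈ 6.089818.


log2(n/k) = log2(1226/18) ≈ 6.089818.
k*log2(n/k) ≈ 18*6.089818 = 109.616724.
floor(109.616724) = 109.

109


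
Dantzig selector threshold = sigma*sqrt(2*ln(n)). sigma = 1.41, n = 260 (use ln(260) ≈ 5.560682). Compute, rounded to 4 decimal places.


ln(260) ≈ 5.560682.
2*ln(n) ≈ 11.121364.
sqrt(2*ln(n)) ≈ sqrt(11.121364) ≈ 3.334871.
threshold ≈ 1.41*3.334871 = 4.70216811 ≈ 4.7022.

4.7022


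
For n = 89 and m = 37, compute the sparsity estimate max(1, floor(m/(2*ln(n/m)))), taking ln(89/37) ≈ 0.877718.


n/m = 89/37.
ln(n/m) ≈ 0.877718.
2*ln(n/m) ≈ 1.755436.
m/(2*ln(n/m)) ≈ 37/1.755436 ≈ 21.0774.
floor = 21.
k_max = max(1, 21) = 21.

21


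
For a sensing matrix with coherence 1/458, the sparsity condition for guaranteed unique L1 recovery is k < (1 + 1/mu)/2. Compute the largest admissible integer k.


1/mu = 458.
1 + 1/mu = 459.
(1 + 1/mu)/2 = 229.5 is not an integer, so k_max = floor(229.5) = 229.

229


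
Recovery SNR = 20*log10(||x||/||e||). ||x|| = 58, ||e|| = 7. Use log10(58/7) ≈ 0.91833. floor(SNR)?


||x||/||e|| = 58/7.
log10(58/7) ≈ 0.91833.
20*log10(||x||/||e||) ≈ 20*0.91833 = 18.3666.
floor(18.3666) = 18.

18


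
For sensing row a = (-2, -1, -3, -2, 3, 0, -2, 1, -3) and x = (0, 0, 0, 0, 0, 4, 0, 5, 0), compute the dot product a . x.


Non-zero terms: ['0*4', '1*5']
Products: [0, 5]
y = sum = 5.

5


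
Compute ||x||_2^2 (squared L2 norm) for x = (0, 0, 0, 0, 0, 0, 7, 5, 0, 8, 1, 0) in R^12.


Non-zero entries: [(6, 7), (7, 5), (9, 8), (10, 1)]
Squares: [49, 25, 64, 1]
||x||_2^2 = sum = 139.

139


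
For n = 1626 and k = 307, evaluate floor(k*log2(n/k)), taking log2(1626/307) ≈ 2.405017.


log2(n/k) = log2(1626/307) ≈ 2.405017.
k*log2(n/k) ≈ 307*2.405017 = 738.340219.
floor(738.340219) = 738.

738


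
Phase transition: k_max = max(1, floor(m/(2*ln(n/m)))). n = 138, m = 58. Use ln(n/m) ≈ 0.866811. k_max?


n/m = 138/58 = 69/29.
ln(n/m) ≈ 0.866811.
2*ln(n/m) ≈ 1.733622.
m/(2*ln(n/m)) ≈ 58/1.733622 ≈ 33.456.
floor = 33.
k_max = max(1, 33) = 33.

33


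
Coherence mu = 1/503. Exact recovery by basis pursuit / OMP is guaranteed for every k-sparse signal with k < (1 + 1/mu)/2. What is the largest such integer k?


1/mu = 503.
1 + 1/mu = 504.
(1 + 1/mu)/2 = 252 is an integer and the inequality is strict, so k_max = 252 - 1 = 251.

251


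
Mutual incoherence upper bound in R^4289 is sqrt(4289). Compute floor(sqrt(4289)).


65^2 = 4225 <= 4289 < 4356 = 66^2, so 65 <= sqrt(4289) < 66.
floor(sqrt(4289)) = 65.

65


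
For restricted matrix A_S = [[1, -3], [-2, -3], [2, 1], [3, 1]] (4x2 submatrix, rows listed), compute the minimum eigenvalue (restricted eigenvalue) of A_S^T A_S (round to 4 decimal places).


A_S^T A_S = [[18, 8], [8, 20]].
trace = 38.
det = 296.
disc = trace^2 - 4*det = 1444 - 4*296 = 260.
sqrt(260) ≈ 16.124515.
lam_min = (38 - sqrt(260))/2 ≈ (38 - 16.124515)/2 = 10.9377425 ≈ 10.9377.

10.9377


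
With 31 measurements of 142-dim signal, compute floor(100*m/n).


100*m/n = 100*31/142 ≈ 21.831.
floor = 21.

21


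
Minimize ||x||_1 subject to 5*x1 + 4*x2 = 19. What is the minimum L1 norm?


Axis intercepts:
  x1 = 19/5, x2 = 0: L1 = 19/5
  x1 = 0, x2 = 19/4: L1 = 19/4
x* = (19/5, 0)
||x*||_1 = 19/5.

19/5


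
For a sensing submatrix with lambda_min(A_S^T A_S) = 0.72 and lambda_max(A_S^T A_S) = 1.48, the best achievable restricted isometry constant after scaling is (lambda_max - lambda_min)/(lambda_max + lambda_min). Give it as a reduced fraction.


lambda_max - lambda_min = 1.48 - 0.72 = 0.76.
lambda_max + lambda_min = 1.48 + 0.72 = 2.20.
delta = 0.76/2.20 = 76/220 = 19/55.

19/55


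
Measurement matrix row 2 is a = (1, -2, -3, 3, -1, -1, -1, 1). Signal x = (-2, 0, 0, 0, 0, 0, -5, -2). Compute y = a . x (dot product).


Non-zero terms: ['1*-2', '-1*-5', '1*-2']
Products: [-2, 5, -2]
y = sum = 1.

1


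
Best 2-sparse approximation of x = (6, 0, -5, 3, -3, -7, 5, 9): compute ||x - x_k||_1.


Sorted |x_i| descending: [9, 7, 6, 5, 5, 3, 3, 0]
Keep top 2: [9, 7]
Tail entries: [6, 5, 5, 3, 3, 0]
L1 error = sum of tail = 22.

22


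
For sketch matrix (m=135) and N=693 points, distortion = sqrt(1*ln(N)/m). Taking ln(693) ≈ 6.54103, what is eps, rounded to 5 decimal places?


ln(693) ≈ 6.54103.
1*ln(N)/m ≈ 1*6.54103/135 ≈ 0.04845207.
eps = sqrt(0.04845207) ≈ 0.2201183 ≈ 0.22012.

0.22012


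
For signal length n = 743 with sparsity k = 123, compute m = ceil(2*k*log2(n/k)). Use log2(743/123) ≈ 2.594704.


log2(n/k) = log2(743/123) ≈ 2.594704.
2*k*log2(n/k) ≈ 2*123*2.594704 = 638.297184.
m = ceil(638.297184) = 639.

639


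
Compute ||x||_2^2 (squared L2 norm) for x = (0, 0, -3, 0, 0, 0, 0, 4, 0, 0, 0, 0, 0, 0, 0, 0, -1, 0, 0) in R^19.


Non-zero entries: [(2, -3), (7, 4), (16, -1)]
Squares: [9, 16, 1]
||x||_2^2 = sum = 26.

26


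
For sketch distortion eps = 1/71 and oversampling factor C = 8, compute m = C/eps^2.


1/eps = 71.
(1/eps)^2 = 5041.
m = 8*5041 = 40328.

40328


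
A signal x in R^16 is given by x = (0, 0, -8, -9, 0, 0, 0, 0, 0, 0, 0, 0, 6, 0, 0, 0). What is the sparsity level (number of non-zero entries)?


Non-zero positions: [2, 3, 12].
Sparsity = 3.

3


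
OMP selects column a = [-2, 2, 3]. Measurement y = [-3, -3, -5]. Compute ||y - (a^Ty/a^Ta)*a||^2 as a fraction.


a^T a = 17.
a^T y = -15.
coeff = -15/17 = -15/17.
||r||^2 = 506/17.

506/17


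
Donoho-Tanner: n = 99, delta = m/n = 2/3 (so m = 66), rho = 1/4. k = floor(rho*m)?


m = 2/3*99 = 66.
rho = 1/4.
rho*m = 1/4*66 = 16.5.
k = floor(16.5) = 16.

16


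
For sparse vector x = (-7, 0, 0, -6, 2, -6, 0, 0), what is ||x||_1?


Non-zero entries: [(0, -7), (3, -6), (4, 2), (5, -6)]
Absolute values: [7, 6, 2, 6]
||x||_1 = sum = 21.

21


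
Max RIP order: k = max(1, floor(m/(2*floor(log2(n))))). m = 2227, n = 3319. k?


floor(log2(3319)) = 11.
2*11 = 22.
m/(2*floor(log2(n))) = 2227/22 ≈ 101.2273.
floor = 101.
k = max(1, 101) = 101.

101


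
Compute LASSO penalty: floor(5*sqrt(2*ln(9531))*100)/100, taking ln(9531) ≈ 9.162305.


ln(9531) ≈ 9.162305.
2*ln(n) ≈ 18.32461.
sqrt(2*ln(n)) ≈ sqrt(18.32461) ≈ 4.280725.
lambda ≈ 5*4.280725 = 21.403625.
floor(lambda*100)/100 = 21.40.

21.40


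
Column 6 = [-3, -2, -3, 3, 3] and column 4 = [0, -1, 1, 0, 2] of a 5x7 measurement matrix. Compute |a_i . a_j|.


Inner product: -3*0 + -2*-1 + -3*1 + 3*0 + 3*2
Products: [0, 2, -3, 0, 6]
Sum = 5.
|dot| = 5.

5


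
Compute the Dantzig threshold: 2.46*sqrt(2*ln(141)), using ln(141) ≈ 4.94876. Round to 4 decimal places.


ln(141) ≈ 4.94876.
2*ln(n) ≈ 9.89752.
sqrt(2*ln(n)) ≈ sqrt(9.89752) ≈ 3.146032.
threshold ≈ 2.46*3.146032 = 7.73923872 ≈ 7.7392.

7.7392


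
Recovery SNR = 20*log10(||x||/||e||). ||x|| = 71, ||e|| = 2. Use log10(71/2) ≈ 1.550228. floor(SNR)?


||x||/||e|| = 71/2.
log10(71/2) ≈ 1.550228.
20*log10(||x||/||e||) ≈ 20*1.550228 = 31.00456.
floor(31.00456) = 31.

31


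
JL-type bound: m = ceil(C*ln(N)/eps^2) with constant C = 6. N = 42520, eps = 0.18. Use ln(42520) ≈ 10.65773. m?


ln(42520) ≈ 10.65773.
eps^2 = 0.18^2 = 0.0324.
C*ln(N)/eps^2 ≈ 6*10.65773/0.0324 ≈ 1973.6537.
m = ceil(1973.6537) = 1974.

1974


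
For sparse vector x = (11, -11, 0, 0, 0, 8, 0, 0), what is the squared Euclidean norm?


Non-zero entries: [(0, 11), (1, -11), (5, 8)]
Squares: [121, 121, 64]
||x||_2^2 = sum = 306.

306


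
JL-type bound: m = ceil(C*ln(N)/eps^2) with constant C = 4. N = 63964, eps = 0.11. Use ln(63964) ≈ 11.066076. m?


ln(63964) ≈ 11.066076.
eps^2 = 0.11^2 = 0.0121.
C*ln(N)/eps^2 ≈ 4*11.066076/0.0121 ≈ 3658.2069.
m = ceil(3658.2069) = 3659.

3659


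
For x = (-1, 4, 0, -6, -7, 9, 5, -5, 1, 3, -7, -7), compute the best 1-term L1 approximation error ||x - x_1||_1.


Sorted |x_i| descending: [9, 7, 7, 7, 6, 5, 5, 4, 3, 1, 1, 0]
Keep top 1: [9]
Tail entries: [7, 7, 7, 6, 5, 5, 4, 3, 1, 1, 0]
L1 error = sum of tail = 46.

46


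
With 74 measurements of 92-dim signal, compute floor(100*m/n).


100*m/n = 100*74/92 ≈ 80.4348.
floor = 80.

80


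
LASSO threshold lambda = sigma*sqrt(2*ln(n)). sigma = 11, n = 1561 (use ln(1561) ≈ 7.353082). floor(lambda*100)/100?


ln(1561) ≈ 7.353082.
2*ln(n) ≈ 14.706164.
sqrt(2*ln(n)) ≈ sqrt(14.706164) ≈ 3.834862.
lambda ≈ 11*3.834862 = 42.183482.
floor(lambda*100)/100 = 42.18.

42.18


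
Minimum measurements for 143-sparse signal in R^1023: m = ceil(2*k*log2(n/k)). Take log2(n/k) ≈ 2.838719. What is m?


log2(n/k) = log2(1023/143) ≈ 2.838719.
2*k*log2(n/k) ≈ 2*143*2.838719 = 811.873634.
m = ceil(811.873634) = 812.

812


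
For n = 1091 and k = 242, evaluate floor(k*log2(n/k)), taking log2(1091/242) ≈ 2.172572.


log2(n/k) = log2(1091/242) ≈ 2.172572.
k*log2(n/k) ≈ 242*2.172572 = 525.762424.
floor(525.762424) = 525.

525


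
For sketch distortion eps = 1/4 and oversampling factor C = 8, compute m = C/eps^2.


1/eps = 4.
(1/eps)^2 = 16.
m = 8*16 = 128.

128


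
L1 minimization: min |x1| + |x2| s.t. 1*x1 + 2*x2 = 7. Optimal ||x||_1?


Axis intercepts:
  x1 = 7, x2 = 0: L1 = 7
  x1 = 0, x2 = 7/2: L1 = 7/2
x* = (0, 7/2)
||x*||_1 = 7/2.

7/2


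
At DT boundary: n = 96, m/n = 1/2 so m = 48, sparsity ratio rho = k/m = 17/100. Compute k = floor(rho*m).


m = 1/2*96 = 48.
rho = 17/100.
rho*m = 17/100*48 = 8.16.
k = floor(8.16) = 8.

8


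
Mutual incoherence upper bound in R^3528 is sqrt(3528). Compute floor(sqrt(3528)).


59^2 = 3481 <= 3528 < 3600 = 60^2, so 59 <= sqrt(3528) < 60.
floor(sqrt(3528)) = 59.

59


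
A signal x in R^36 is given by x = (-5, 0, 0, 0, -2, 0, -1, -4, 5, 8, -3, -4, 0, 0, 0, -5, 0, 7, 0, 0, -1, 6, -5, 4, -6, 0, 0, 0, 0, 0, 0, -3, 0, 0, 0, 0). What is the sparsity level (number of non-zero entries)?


Non-zero positions: [0, 4, 6, 7, 8, 9, 10, 11, 15, 17, 20, 21, 22, 23, 24, 31].
Sparsity = 16.

16


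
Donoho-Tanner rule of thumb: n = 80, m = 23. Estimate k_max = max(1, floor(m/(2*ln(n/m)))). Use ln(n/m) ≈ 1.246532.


n/m = 80/23.
ln(n/m) ≈ 1.246532.
2*ln(n/m) ≈ 2.493064.
m/(2*ln(n/m)) ≈ 23/2.493064 ≈ 9.2256.
floor = 9.
k_max = max(1, 9) = 9.

9


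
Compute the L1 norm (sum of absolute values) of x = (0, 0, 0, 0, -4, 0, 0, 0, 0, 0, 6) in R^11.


Non-zero entries: [(4, -4), (10, 6)]
Absolute values: [4, 6]
||x||_1 = sum = 10.

10


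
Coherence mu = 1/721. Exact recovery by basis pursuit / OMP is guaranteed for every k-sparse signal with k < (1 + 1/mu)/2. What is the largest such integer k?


1/mu = 721.
1 + 1/mu = 722.
(1 + 1/mu)/2 = 361 is an integer and the inequality is strict, so k_max = 361 - 1 = 360.

360


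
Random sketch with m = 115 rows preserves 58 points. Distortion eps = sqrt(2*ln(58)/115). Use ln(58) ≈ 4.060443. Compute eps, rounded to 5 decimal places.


ln(58) ≈ 4.060443.
2*ln(N)/m ≈ 2*4.060443/115 ≈ 0.0706164.
eps = sqrt(0.0706164) ≈ 0.2657375 ≈ 0.26574.

0.26574


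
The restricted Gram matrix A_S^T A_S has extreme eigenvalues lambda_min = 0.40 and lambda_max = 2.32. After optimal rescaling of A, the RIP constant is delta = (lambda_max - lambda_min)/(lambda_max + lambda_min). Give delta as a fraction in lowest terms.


lambda_max - lambda_min = 2.32 - 0.40 = 1.92.
lambda_max + lambda_min = 2.32 + 0.40 = 2.72.
delta = 1.92/2.72 = 192/272 = 12/17.

12/17


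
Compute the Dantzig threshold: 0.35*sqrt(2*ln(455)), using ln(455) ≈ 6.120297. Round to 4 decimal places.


ln(455) ≈ 6.120297.
2*ln(n) ≈ 12.240594.
sqrt(2*ln(n)) ≈ sqrt(12.240594) ≈ 3.498656.
threshold ≈ 0.35*3.498656 = 1.2245296 ≈ 1.2245.

1.2245


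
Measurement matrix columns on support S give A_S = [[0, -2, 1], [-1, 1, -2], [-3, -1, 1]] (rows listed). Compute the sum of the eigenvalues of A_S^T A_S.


Sum of eigenvalues of A_S^T A_S = trace(A_S^T A_S) = sum of squared column norms of A_S.
A_S^T A_S diagonal: [10, 6, 6].
trace = 10 + 6 + 6 = 22.

22


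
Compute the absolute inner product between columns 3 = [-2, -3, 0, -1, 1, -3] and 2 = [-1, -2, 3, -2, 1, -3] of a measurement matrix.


Inner product: -2*-1 + -3*-2 + 0*3 + -1*-2 + 1*1 + -3*-3
Products: [2, 6, 0, 2, 1, 9]
Sum = 20.
|dot| = 20.

20


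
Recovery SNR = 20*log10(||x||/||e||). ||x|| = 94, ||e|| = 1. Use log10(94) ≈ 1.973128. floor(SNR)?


||x||/||e|| = 94/1 = 94.
log10(94) ≈ 1.973128.
20*log10(||x||/||e||) ≈ 20*1.973128 = 39.46256.
floor(39.46256) = 39.

39


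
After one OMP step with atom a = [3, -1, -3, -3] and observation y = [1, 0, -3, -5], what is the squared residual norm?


a^T a = 28.
a^T y = 27.
coeff = 27/28 = 27/28.
||r||^2 = 251/28.

251/28


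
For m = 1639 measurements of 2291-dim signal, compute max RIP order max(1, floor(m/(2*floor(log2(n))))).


floor(log2(2291)) = 11.
2*11 = 22.
m/(2*floor(log2(n))) = 1639/22 ≈ 74.5.
floor = 74.
k = max(1, 74) = 74.

74


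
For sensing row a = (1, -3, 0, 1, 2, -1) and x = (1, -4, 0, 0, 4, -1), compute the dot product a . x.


Non-zero terms: ['1*1', '-3*-4', '2*4', '-1*-1']
Products: [1, 12, 8, 1]
y = sum = 22.

22


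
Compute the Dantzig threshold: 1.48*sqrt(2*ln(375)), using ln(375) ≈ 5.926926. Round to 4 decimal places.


ln(375) ≈ 5.926926.
2*ln(n) ≈ 11.853852.
sqrt(2*ln(n)) ≈ sqrt(11.853852) ≈ 3.442942.
threshold ≈ 1.48*3.442942 = 5.09555416 ≈ 5.0956.

5.0956


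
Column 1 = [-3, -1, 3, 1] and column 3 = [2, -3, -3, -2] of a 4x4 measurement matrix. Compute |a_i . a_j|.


Inner product: -3*2 + -1*-3 + 3*-3 + 1*-2
Products: [-6, 3, -9, -2]
Sum = -14.
|dot| = 14.

14


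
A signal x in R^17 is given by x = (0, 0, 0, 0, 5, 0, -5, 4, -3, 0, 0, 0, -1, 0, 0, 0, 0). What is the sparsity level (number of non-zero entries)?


Non-zero positions: [4, 6, 7, 8, 12].
Sparsity = 5.

5


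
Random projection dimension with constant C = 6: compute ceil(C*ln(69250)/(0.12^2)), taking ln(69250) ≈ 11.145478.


ln(69250) ≈ 11.145478.
eps^2 = 0.12^2 = 0.0144.
C*ln(N)/eps^2 ≈ 6*11.145478/0.0144 ≈ 4643.9492.
m = ceil(4643.9492) = 4644.

4644


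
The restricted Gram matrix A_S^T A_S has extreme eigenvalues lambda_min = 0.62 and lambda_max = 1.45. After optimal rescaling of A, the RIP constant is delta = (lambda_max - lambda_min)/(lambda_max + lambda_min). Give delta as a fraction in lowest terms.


lambda_max - lambda_min = 1.45 - 0.62 = 0.83.
lambda_max + lambda_min = 1.45 + 0.62 = 2.07.
delta = 0.83/2.07 = 83/207.

83/207


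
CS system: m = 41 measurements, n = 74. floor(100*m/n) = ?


100*m/n = 100*41/74 ≈ 55.4054.
floor = 55.

55


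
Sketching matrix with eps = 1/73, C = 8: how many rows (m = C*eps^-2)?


1/eps = 73.
(1/eps)^2 = 5329.
m = 8*5329 = 42632.

42632


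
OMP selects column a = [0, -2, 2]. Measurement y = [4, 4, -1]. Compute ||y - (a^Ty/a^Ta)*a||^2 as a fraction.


a^T a = 8.
a^T y = -10.
coeff = -10/8 = -5/4.
||r||^2 = 41/2.

41/2


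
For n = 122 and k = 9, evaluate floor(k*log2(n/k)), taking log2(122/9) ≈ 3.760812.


log2(n/k) = log2(122/9) ≈ 3.760812.
k*log2(n/k) ≈ 9*3.760812 = 33.847308.
floor(33.847308) = 33.

33


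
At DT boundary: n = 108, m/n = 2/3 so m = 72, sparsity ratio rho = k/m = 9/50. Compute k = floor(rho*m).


m = 2/3*108 = 72.
rho = 9/50.
rho*m = 9/50*72 = 12.96.
k = floor(12.96) = 12.

12


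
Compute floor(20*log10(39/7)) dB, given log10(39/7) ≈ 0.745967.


||x||/||e|| = 39/7.
log10(39/7) ≈ 0.745967.
20*log10(||x||/||e||) ≈ 20*0.745967 = 14.91934.
floor(14.91934) = 14.

14


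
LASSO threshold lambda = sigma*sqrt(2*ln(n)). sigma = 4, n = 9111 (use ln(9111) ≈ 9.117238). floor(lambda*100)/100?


ln(9111) ≈ 9.117238.
2*ln(n) ≈ 18.234476.
sqrt(2*ln(n)) ≈ sqrt(18.234476) ≈ 4.270185.
lambda ≈ 4*4.270185 = 17.08074.
floor(lambda*100)/100 = 17.08.

17.08


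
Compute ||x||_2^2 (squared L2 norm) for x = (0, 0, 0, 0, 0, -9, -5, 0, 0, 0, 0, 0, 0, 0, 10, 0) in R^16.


Non-zero entries: [(5, -9), (6, -5), (14, 10)]
Squares: [81, 25, 100]
||x||_2^2 = sum = 206.

206


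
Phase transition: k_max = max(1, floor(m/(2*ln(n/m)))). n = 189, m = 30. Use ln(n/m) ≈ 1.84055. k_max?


n/m = 189/30 = 63/10.
ln(n/m) ≈ 1.84055.
2*ln(n/m) ≈ 3.6811.
m/(2*ln(n/m)) ≈ 30/3.6811 ≈ 8.1497.
floor = 8.
k_max = max(1, 8) = 8.

8


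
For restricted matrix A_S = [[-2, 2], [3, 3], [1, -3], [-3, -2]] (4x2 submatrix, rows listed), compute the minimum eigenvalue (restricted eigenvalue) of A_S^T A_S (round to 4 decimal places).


A_S^T A_S = [[23, 8], [8, 26]].
trace = 49.
det = 534.
disc = trace^2 - 4*det = 2401 - 4*534 = 265.
sqrt(265) ≈ 16.278821.
lam_min = (49 - sqrt(265))/2 ≈ (49 - 16.278821)/2 = 16.3605895 ≈ 16.3606.

16.3606


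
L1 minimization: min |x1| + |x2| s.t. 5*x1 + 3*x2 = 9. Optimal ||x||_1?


Axis intercepts:
  x1 = 9/5, x2 = 0: L1 = 9/5
  x1 = 0, x2 = 3: L1 = 3
x* = (9/5, 0)
||x*||_1 = 9/5.

9/5


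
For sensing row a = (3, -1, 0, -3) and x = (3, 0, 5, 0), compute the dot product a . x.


Non-zero terms: ['3*3', '0*5']
Products: [9, 0]
y = sum = 9.

9


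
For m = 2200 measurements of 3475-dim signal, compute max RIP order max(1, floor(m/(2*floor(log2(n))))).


floor(log2(3475)) = 11.
2*11 = 22.
m/(2*floor(log2(n))) = 2200/22 ≈ 100.0.
floor = 100.
k = max(1, 100) = 100.

100


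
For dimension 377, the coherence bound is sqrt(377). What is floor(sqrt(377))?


19^2 = 361 <= 377 < 400 = 20^2, so 19 <= sqrt(377) < 20.
floor(sqrt(377)) = 19.

19


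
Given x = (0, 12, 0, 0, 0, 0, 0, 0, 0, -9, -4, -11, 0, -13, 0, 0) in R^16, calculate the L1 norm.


Non-zero entries: [(1, 12), (9, -9), (10, -4), (11, -11), (13, -13)]
Absolute values: [12, 9, 4, 11, 13]
||x||_1 = sum = 49.

49


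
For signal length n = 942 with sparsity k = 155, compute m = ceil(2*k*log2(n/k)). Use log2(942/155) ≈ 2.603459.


log2(n/k) = log2(942/155) ≈ 2.603459.
2*k*log2(n/k) ≈ 2*155*2.603459 = 807.07229.
m = ceil(807.07229) = 808.

808


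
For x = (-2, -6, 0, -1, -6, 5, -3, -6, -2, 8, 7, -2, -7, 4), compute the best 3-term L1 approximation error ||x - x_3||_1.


Sorted |x_i| descending: [8, 7, 7, 6, 6, 6, 5, 4, 3, 2, 2, 2, 1, 0]
Keep top 3: [8, 7, 7]
Tail entries: [6, 6, 6, 5, 4, 3, 2, 2, 2, 1, 0]
L1 error = sum of tail = 37.

37


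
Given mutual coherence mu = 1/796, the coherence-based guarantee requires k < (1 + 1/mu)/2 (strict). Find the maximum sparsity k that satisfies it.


1/mu = 796.
1 + 1/mu = 797.
(1 + 1/mu)/2 = 398.5 is not an integer, so k_max = floor(398.5) = 398.

398


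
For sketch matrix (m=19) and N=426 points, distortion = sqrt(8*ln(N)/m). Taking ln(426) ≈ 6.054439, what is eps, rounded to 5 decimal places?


ln(426) ≈ 6.054439.
8*ln(N)/m ≈ 8*6.054439/19 ≈ 2.54923747.
eps = sqrt(2.54923747) ≈ 1.5966332 ≈ 1.59663.

1.59663


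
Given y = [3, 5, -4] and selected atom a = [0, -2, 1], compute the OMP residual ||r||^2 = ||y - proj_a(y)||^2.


a^T a = 5.
a^T y = -14.
coeff = -14/5 = -14/5.
||r||^2 = 54/5.

54/5


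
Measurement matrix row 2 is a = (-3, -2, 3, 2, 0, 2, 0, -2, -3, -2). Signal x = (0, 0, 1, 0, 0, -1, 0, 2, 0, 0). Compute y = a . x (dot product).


Non-zero terms: ['3*1', '2*-1', '-2*2']
Products: [3, -2, -4]
y = sum = -3.

-3


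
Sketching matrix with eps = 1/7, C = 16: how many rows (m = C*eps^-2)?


1/eps = 7.
(1/eps)^2 = 49.
m = 16*49 = 784.

784


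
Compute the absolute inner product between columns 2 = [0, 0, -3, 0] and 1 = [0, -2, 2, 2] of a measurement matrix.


Inner product: 0*0 + 0*-2 + -3*2 + 0*2
Products: [0, 0, -6, 0]
Sum = -6.
|dot| = 6.

6


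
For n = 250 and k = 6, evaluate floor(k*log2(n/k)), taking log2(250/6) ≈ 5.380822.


log2(n/k) = log2(250/6) ≈ 5.380822.
k*log2(n/k) ≈ 6*5.380822 = 32.284932.
floor(32.284932) = 32.

32


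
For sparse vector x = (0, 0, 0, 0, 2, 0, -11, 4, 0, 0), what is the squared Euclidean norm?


Non-zero entries: [(4, 2), (6, -11), (7, 4)]
Squares: [4, 121, 16]
||x||_2^2 = sum = 141.

141


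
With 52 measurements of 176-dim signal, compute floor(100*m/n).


100*m/n = 100*52/176 ≈ 29.5455.
floor = 29.

29


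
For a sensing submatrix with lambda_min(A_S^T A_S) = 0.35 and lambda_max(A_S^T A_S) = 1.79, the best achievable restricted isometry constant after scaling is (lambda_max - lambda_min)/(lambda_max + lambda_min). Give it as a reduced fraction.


lambda_max - lambda_min = 1.79 - 0.35 = 1.44.
lambda_max + lambda_min = 1.79 + 0.35 = 2.14.
delta = 1.44/2.14 = 144/214 = 72/107.

72/107


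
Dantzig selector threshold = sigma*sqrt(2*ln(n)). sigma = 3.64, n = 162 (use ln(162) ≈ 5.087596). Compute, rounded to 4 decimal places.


ln(162) ≈ 5.087596.
2*ln(n) ≈ 10.175192.
sqrt(2*ln(n)) ≈ sqrt(10.175192) ≈ 3.189858.
threshold ≈ 3.64*3.189858 = 11.61108312 ≈ 11.6111.

11.6111


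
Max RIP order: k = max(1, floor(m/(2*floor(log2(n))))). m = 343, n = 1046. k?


floor(log2(1046)) = 10.
2*10 = 20.
m/(2*floor(log2(n))) = 343/20 ≈ 17.15.
floor = 17.
k = max(1, 17) = 17.

17


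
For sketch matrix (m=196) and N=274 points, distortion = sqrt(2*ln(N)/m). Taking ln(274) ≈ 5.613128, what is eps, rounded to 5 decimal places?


ln(274) ≈ 5.613128.
2*ln(N)/m ≈ 2*5.613128/196 ≈ 0.05727682.
eps = sqrt(0.05727682) ≈ 0.2393258 ≈ 0.23933.

0.23933


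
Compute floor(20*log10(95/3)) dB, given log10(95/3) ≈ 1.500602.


||x||/||e|| = 95/3.
log10(95/3) ≈ 1.500602.
20*log10(||x||/||e||) ≈ 20*1.500602 = 30.01204.
floor(30.01204) = 30.

30


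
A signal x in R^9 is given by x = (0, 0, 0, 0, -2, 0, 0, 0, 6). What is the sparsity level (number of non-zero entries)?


Non-zero positions: [4, 8].
Sparsity = 2.

2


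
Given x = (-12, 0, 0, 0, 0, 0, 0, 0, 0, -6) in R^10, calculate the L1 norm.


Non-zero entries: [(0, -12), (9, -6)]
Absolute values: [12, 6]
||x||_1 = sum = 18.

18


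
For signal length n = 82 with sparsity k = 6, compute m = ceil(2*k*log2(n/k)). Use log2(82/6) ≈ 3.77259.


log2(n/k) = log2(82/6) ≈ 3.77259.
2*k*log2(n/k) ≈ 2*6*3.77259 = 45.27108.
m = ceil(45.27108) = 46.

46


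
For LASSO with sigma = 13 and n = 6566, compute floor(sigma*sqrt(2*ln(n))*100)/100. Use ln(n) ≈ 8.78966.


ln(6566) ≈ 8.78966.
2*ln(n) ≈ 17.57932.
sqrt(2*ln(n)) ≈ sqrt(17.57932) ≈ 4.19277.
lambda ≈ 13*4.19277 = 54.50601.
floor(lambda*100)/100 = 54.50.

54.50


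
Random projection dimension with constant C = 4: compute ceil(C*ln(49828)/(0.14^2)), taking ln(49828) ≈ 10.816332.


ln(49828) ≈ 10.816332.
eps^2 = 0.14^2 = 0.0196.
C*ln(N)/eps^2 ≈ 4*10.816332/0.0196 ≈ 2207.4147.
m = ceil(2207.4147) = 2208.

2208


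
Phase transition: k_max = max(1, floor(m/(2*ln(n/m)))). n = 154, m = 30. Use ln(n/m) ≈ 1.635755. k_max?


n/m = 154/30 = 77/15.
ln(n/m) ≈ 1.635755.
2*ln(n/m) ≈ 3.27151.
m/(2*ln(n/m)) ≈ 30/3.27151 ≈ 9.1701.
floor = 9.
k_max = max(1, 9) = 9.

9


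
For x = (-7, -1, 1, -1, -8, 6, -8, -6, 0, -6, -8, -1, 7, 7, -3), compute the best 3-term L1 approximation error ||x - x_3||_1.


Sorted |x_i| descending: [8, 8, 8, 7, 7, 7, 6, 6, 6, 3, 1, 1, 1, 1, 0]
Keep top 3: [8, 8, 8]
Tail entries: [7, 7, 7, 6, 6, 6, 3, 1, 1, 1, 1, 0]
L1 error = sum of tail = 46.

46


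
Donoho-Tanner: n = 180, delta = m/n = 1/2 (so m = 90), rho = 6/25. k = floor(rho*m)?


m = 1/2*180 = 90.
rho = 6/25.
rho*m = 6/25*90 = 21.6.
k = floor(21.6) = 21.

21


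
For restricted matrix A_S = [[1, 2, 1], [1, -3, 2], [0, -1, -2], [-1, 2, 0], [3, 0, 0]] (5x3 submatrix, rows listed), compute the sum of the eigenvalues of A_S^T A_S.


Sum of eigenvalues of A_S^T A_S = trace(A_S^T A_S) = sum of squared column norms of A_S.
A_S^T A_S diagonal: [12, 18, 9].
trace = 12 + 18 + 9 = 39.

39


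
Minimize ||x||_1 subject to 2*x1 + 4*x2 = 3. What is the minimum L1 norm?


Axis intercepts:
  x1 = 3/2, x2 = 0: L1 = 3/2
  x1 = 0, x2 = 3/4: L1 = 3/4
x* = (0, 3/4)
||x*||_1 = 3/4.

3/4


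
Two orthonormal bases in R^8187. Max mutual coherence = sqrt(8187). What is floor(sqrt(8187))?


90^2 = 8100 <= 8187 < 8281 = 91^2, so 90 <= sqrt(8187) < 91.
floor(sqrt(8187)) = 90.

90
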